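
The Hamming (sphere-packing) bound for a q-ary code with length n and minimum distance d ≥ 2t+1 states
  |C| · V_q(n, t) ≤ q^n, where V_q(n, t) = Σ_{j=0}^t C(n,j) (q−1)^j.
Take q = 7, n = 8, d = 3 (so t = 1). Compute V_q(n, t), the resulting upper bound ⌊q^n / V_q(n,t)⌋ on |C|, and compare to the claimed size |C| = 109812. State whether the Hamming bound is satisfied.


V_q(n, t) = 49, q^n = 5764801, Hamming bound = 117649, |C| = 109812 ≤ bound (satisfied).

Step 1: Compute V_q(n, t) = Σ_{j=0}^1 C(n, j) (q−1)^j.
  j = 0: C(8,0)·(6)^0 = 1·1 = 1.
  j = 1: C(8,1)·(6)^1 = 8·6 = 48.
  V_q(n, t) = 1 + 48 = 49.
Step 2: q^n = 7^8 = 5764801.
Step 3: Hamming bound ⌊q^n / V_q(n,t)⌋ = ⌊5764801/49⌋ = 117649.
Step 4: Compare |C| = 109812 to 117649: satisfied.
The claimed |C| lies below the Hamming bound.


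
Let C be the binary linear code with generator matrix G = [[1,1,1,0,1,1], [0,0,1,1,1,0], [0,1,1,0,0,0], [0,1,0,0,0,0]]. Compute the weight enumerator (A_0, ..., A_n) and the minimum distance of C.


Weight distribution: A_0 = 1, A_1 = 2, A_2 = 2, A_3 = 4, A_4 = 5, A_5 = 2. Minimum distance d = 1.

Enumerate all 2^4 = 16 messages m ∈ F_2^4.
For each, compute codeword c = mG in F_2^6, then tally its weight.
  m = 0000 → c = 000000, weight = 0.
  m = 1000 → c = 111011, weight = 5.
  m = 0100 → c = 001110, weight = 3.
  m = 1100 → c = 110101, weight = 4.
  m = 0010 → c = 011000, weight = 2.
  m = 1010 → c = 100011, weight = 3.
  m = 0110 → c = 010110, weight = 3.
  m = 1110 → c = 101101, weight = 4.
  m = 0001 → c = 010000, weight = 1.
  m = 1001 → c = 101011, weight = 4.
  m = 0101 → c = 011110, weight = 4.
  m = 1101 → c = 100101, weight = 3.
  m = 0011 → c = 001000, weight = 1.
  m = 1011 → c = 110011, weight = 4.
  m = 0111 → c = 000110, weight = 2.
  m = 1111 → c = 111101, weight = 5.
Tally weights:
  weight 0: 1 codewords.
  weight 1: 2 codewords.
  weight 2: 2 codewords.
  weight 3: 4 codewords.
  weight 4: 5 codewords.
  weight 5: 2 codewords.
Minimum distance d = smallest w > 0 with A_w > 0 = 1.
Sanity: Σ A_w = 16 = 2^4 = 16 ✓.


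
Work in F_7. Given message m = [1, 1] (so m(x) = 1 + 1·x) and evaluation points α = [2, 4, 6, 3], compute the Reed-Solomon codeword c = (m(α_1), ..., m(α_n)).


c = [3, 5, 0, 4]

Message polynomial: m(x) = 1 + 1·x (mod 7).
For each evaluation point α_i, compute m(α_i) mod 7:
  α_1 = 2: Horner steps 1 → 3, so m(2) = 3.
  α_2 = 4: Horner steps 1 → 5, so m(4) = 5.
  α_3 = 6: Horner steps 1 → 0, so m(6) = 0.
  α_4 = 3: Horner steps 1 → 4, so m(3) = 4.
Codeword c = [3, 5, 0, 4] ∈ F_7^4.


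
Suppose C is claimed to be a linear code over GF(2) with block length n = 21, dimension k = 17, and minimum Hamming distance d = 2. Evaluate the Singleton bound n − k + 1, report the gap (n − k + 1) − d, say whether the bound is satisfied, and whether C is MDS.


Singleton RHS = n − k + 1 = 5, slack = 3, bound satisfied, not MDS.

Singleton bound: d ≤ n − k + 1.
Here n = 21, k = 17, so n − k + 1 = 5.
Given d = 2, check d ≤ 5: YES.
Slack = (n − k + 1) − d = 3.
The code is NOT MDS (slack = 3 > 0).
Description: the claimed parameters are [21, 17, 2]_2; such a code would be non-MDS.


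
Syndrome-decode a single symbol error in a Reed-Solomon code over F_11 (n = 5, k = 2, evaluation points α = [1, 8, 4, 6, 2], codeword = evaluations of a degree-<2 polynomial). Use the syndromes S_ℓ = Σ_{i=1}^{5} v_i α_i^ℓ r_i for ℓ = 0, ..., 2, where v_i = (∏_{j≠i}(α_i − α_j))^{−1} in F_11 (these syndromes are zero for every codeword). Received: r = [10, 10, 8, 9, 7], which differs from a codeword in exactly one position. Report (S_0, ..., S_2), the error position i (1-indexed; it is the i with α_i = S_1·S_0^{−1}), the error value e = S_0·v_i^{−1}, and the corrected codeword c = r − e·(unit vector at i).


S = (7, 7, 7), error at position 1, error magnitude e = 9, c = [1, 10, 8, 9, 7].

Step 1: column multipliers v_i = (∏_{j≠i}(α_i − α_j))^{−1} mod 11.
  i = 1 (α = 1): (1−8)(1−4)(1−6)(1−2) = (−7)·(−3)·(−5)·(−1) = 105 ≡ 6, so v_1 = 6^{−1} = 2 (mod 11).
  i = 2 (α = 8): (8−1)(8−4)(8−6)(8−2) = 7·4·2·6 = 336 ≡ 6, so v_2 = 6^{−1} = 2 (mod 11).
  i = 3 (α = 4): (4−1)(4−8)(4−6)(4−2) = 3·(−4)·(−2)·2 = 48 ≡ 4, so v_3 = 4^{−1} = 3 (mod 11).
  i = 4 (α = 6): (6−1)(6−8)(6−4)(6−2) = 5·(−2)·2·4 = −80 ≡ 8, so v_4 = 8^{−1} = 7 (mod 11).
  i = 5 (α = 2): (2−1)(2−8)(2−4)(2−6) = 1·(−6)·(−2)·(−4) = −48 ≡ 7, so v_5 = 7^{−1} = 8 (mod 11).
  v = [2, 2, 3, 7, 8].
Step 2: syndromes of r = [10, 10, 8, 9, 7] (all sums mod 11).
  S_0 = Σ v_i r_i = 2·10 + 2·10 + 3·8 + 7·9 + 8·7 = 183 ≡ 7.
  S_1 = Σ v_i α_i r_i = 2·1·10 + 2·8·10 + 3·4·8 + 7·6·9 + 8·2·7 = 766 ≡ 7.
  α_i^2 mod 11 = [1, 9, 5, 3, 4].
  S_2 = Σ v_i α_i^2 r_i = 2·1·10 + 2·9·10 + 3·5·8 + 7·3·9 + 8·4·7 = 733 ≡ 7.
  S = (7, 7, 7) ≠ 0, so r is not a codeword (an error is present).
Step 3: locate the error. For a single error e at position i, S_ℓ = v_i·e·α_i^ℓ, so α_err = S_1/S_0.
  S_0^{−1} = 7^{−1} = 8 (mod 11), so α_err = 7·8 = 56 ≡ 1 = α_1. Error position i = 1.
  Consistency check: S_2/S_1 = 7·8 = 56 ≡ 1 = α_err ✓ (single-error assumption holds).
Step 4: error magnitude e = S_0/v_1 = S_0·∏_{j≠1}(α_1 − α_j) = 7·6 = 42 ≡ 9 (mod 11).
Step 5: correct position 1: c_1 = r_1 − e = 10 − 9 ≡ 1 (mod 11). Hence c = [1, 10, 8, 9, 7].
  Check: interpolating c through the α_i gives m(x) = 6 + 6·x (degree < 2) with m(α_i) = c_i for every i, so c is indeed a codeword.


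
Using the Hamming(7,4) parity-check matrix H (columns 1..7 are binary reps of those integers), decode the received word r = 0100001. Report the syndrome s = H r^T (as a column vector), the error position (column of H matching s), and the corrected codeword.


s = (1, 0, 1)^T, error position = 5, corrected codeword c = 0100101

Compute s = H r^T mod 2 one row at a time:
  s_1 = 0 + 0 + 0 + 1 = 1 ≡ 1 (mod 2).
  s_2 = 1 + 0 + 0 + 1 = 2 ≡ 0 (mod 2).
  s_3 = 0 + 0 + 0 + 1 = 1 ≡ 1 (mod 2).
s = (1, 0, 1)^T — this equals column 5 of H (binary 101), so error is at position 5.
Correct: flip bit 5 of r = 0100001 to get c = 0100101.


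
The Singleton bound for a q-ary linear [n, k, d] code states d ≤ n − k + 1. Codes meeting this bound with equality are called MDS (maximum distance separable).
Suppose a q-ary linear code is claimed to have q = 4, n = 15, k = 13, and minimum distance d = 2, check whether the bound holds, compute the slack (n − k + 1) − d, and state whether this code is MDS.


Singleton RHS = n − k + 1 = 3, slack = 1, bound satisfied, not MDS.

Singleton bound: d ≤ n − k + 1.
Here n = 15, k = 13, so n − k + 1 = 3.
Given d = 2, check d ≤ 3: YES.
Slack = (n − k + 1) − d = 1.
The code is NOT MDS (slack = 1 > 0).
Description: the claimed parameters are [15, 13, 2]_4; such a code would be non-MDS.


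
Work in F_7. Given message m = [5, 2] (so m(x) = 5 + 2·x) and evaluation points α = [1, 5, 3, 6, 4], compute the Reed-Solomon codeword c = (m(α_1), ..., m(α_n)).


c = [0, 1, 4, 3, 6]

Message polynomial: m(x) = 5 + 2·x (mod 7).
For each evaluation point α_i, compute m(α_i) mod 7:
  α_1 = 1: Horner steps 2 → 0, so m(1) = 0.
  α_2 = 5: Horner steps 2 → 1, so m(5) = 1.
  α_3 = 3: Horner steps 2 → 4, so m(3) = 4.
  α_4 = 6: Horner steps 2 → 3, so m(6) = 3.
  α_5 = 4: Horner steps 2 → 6, so m(4) = 6.
Codeword c = [0, 1, 4, 3, 6] ∈ F_7^5.


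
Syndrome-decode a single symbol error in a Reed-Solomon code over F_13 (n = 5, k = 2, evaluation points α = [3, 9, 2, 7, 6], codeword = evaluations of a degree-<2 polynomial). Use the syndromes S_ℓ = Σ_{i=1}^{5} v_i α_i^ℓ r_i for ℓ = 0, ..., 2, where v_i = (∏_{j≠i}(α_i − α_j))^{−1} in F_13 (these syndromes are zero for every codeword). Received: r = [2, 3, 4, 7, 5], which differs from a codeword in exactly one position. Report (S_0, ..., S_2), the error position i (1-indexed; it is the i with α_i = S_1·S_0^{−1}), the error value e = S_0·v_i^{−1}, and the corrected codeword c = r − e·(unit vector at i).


S = (10, 8, 9), error at position 5, error magnitude e = 9, c = [2, 3, 4, 7, 9].

Step 1: column multipliers v_i = (∏_{j≠i}(α_i − α_j))^{−1} mod 13.
  i = 1 (α = 3): (3−9)(3−2)(3−7)(3−6) = (−6)·1·(−4)·(−3) = −72 ≡ 6, so v_1 = 6^{−1} = 11 (mod 13).
  i = 2 (α = 9): (9−3)(9−2)(9−7)(9−6) = 6·7·2·3 = 252 ≡ 5, so v_2 = 5^{−1} = 8 (mod 13).
  i = 3 (α = 2): (2−3)(2−9)(2−7)(2−6) = (−1)·(−7)·(−5)·(−4) = 140 ≡ 10, so v_3 = 10^{−1} = 4 (mod 13).
  i = 4 (α = 7): (7−3)(7−9)(7−2)(7−6) = 4·(−2)·5·1 = −40 ≡ 12, so v_4 = 12^{−1} = 12 (mod 13).
  i = 5 (α = 6): (6−3)(6−9)(6−2)(6−7) = 3·(−3)·4·(−1) = 36 ≡ 10, so v_5 = 10^{−1} = 4 (mod 13).
  v = [11, 8, 4, 12, 4].
Step 2: syndromes of r = [2, 3, 4, 7, 5] (all sums mod 13).
  S_0 = Σ v_i r_i = 11·2 + 8·3 + 4·4 + 12·7 + 4·5 = 166 ≡ 10.
  S_1 = Σ v_i α_i r_i = 11·3·2 + 8·9·3 + 4·2·4 + 12·7·7 + 4·6·5 = 1022 ≡ 8.
  α_i^2 mod 13 = [9, 3, 4, 10, 10].
  S_2 = Σ v_i α_i^2 r_i = 11·9·2 + 8·3·3 + 4·4·4 + 12·10·7 + 4·10·5 = 1374 ≡ 9.
  S = (10, 8, 9) ≠ 0, so r is not a codeword (an error is present).
Step 3: locate the error. For a single error e at position i, S_ℓ = v_i·e·α_i^ℓ, so α_err = S_1/S_0.
  S_0^{−1} = 10^{−1} = 4 (mod 13), so α_err = 8·4 = 32 ≡ 6 = α_5. Error position i = 5.
  Consistency check: S_2/S_1 = 9·5 = 45 ≡ 6 = α_err ✓ (single-error assumption holds).
Step 4: error magnitude e = S_0/v_5 = S_0·∏_{j≠5}(α_5 − α_j) = 10·10 = 100 ≡ 9 (mod 13).
Step 5: correct position 5: c_5 = r_5 − e = 5 − 9 ≡ 9 (mod 13). Hence c = [2, 3, 4, 7, 9].
  Check: interpolating c through the α_i gives m(x) = 8 + 11·x (degree < 2) with m(α_i) = c_i for every i, so c is indeed a codeword.


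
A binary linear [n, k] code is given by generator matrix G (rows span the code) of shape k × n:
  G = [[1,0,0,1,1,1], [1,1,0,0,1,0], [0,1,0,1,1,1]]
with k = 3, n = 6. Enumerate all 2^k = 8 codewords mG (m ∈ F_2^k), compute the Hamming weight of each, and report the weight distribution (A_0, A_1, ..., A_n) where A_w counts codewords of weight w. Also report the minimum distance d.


Weight distribution: A_0 = 1, A_1 = 1, A_2 = 1, A_3 = 3, A_4 = 2. Minimum distance d = 1.

Enumerate all 2^3 = 8 messages m ∈ F_2^3.
For each, compute codeword c = mG in F_2^6, then tally its weight.
  m = 000 → c = 000000, weight = 0.
  m = 100 → c = 100111, weight = 4.
  m = 010 → c = 110010, weight = 3.
  m = 110 → c = 010101, weight = 3.
  m = 001 → c = 010111, weight = 4.
  m = 101 → c = 110000, weight = 2.
  m = 011 → c = 100101, weight = 3.
  m = 111 → c = 000010, weight = 1.
Tally weights:
  weight 0: 1 codewords.
  weight 1: 1 codewords.
  weight 2: 1 codewords.
  weight 3: 3 codewords.
  weight 4: 2 codewords.
Minimum distance d = smallest w > 0 with A_w > 0 = 1.
Sanity: Σ A_w = 8 = 2^3 = 8 ✓.


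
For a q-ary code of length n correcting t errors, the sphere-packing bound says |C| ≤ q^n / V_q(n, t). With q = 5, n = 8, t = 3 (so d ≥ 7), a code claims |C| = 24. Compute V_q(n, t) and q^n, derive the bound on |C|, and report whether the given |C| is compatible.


V_q(n, t) = 4065, q^n = 390625, Hamming bound = 96, |C| = 24 ≤ bound (satisfied).

Step 1: Compute V_q(n, t) = Σ_{j=0}^3 C(n, j) (q−1)^j.
  j = 0: C(8,0)·(4)^0 = 1·1 = 1.
  j = 1: C(8,1)·(4)^1 = 8·4 = 32.
  j = 2: C(8,2)·(4)^2 = 28·16 = 448.
  j = 3: C(8,3)·(4)^3 = 56·64 = 3584.
  V_q(n, t) = 1 + 32 + 448 + 3584 = 4065.
Step 2: q^n = 5^8 = 390625.
Step 3: Hamming bound ⌊q^n / V_q(n,t)⌋ = ⌊390625/4065⌋ = 96.
Step 4: Compare |C| = 24 to 96: satisfied.
The claimed |C| lies below the Hamming bound.


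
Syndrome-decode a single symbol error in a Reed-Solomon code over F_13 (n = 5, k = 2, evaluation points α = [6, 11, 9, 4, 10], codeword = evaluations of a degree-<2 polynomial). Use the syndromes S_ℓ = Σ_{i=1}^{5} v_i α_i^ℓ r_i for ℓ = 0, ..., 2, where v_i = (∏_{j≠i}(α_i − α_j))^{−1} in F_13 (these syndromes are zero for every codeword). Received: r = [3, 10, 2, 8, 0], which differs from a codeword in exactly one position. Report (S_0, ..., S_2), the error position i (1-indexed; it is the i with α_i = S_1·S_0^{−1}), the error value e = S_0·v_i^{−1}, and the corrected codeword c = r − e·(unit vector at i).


S = (10, 9, 12), error at position 5, error magnitude e = 7, c = [3, 10, 2, 8, 6].

Step 1: column multipliers v_i = (∏_{j≠i}(α_i − α_j))^{−1} mod 13.
  i = 1 (α = 6): (6−11)(6−9)(6−4)(6−10) = (−5)·(−3)·2·(−4) = −120 ≡ 10, so v_1 = 10^{−1} = 4 (mod 13).
  i = 2 (α = 11): (11−6)(11−9)(11−4)(11−10) = 5·2·7·1 = 70 ≡ 5, so v_2 = 5^{−1} = 8 (mod 13).
  i = 3 (α = 9): (9−6)(9−11)(9−4)(9−10) = 3·(−2)·5·(−1) = 30 ≡ 4, so v_3 = 4^{−1} = 10 (mod 13).
  i = 4 (α = 4): (4−6)(4−11)(4−9)(4−10) = (−2)·(−7)·(−5)·(−6) = 420 ≡ 4, so v_4 = 4^{−1} = 10 (mod 13).
  i = 5 (α = 10): (10−6)(10−11)(10−9)(10−4) = 4·(−1)·1·6 = −24 ≡ 2, so v_5 = 2^{−1} = 7 (mod 13).
  v = [4, 8, 10, 10, 7].
Step 2: syndromes of r = [3, 10, 2, 8, 0] (all sums mod 13).
  S_0 = Σ v_i r_i = 4·3 + 8·10 + 10·2 + 10·8 + 7·0 = 192 ≡ 10.
  S_1 = Σ v_i α_i r_i = 4·6·3 + 8·11·10 + 10·9·2 + 10·4·8 + 7·10·0 = 1452 ≡ 9.
  α_i^2 mod 13 = [10, 4, 3, 3, 9].
  S_2 = Σ v_i α_i^2 r_i = 4·10·3 + 8·4·10 + 10·3·2 + 10·3·8 + 7·9·0 = 740 ≡ 12.
  S = (10, 9, 12) ≠ 0, so r is not a codeword (an error is present).
Step 3: locate the error. For a single error e at position i, S_ℓ = v_i·e·α_i^ℓ, so α_err = S_1/S_0.
  S_0^{−1} = 10^{−1} = 4 (mod 13), so α_err = 9·4 = 36 ≡ 10 = α_5. Error position i = 5.
  Consistency check: S_2/S_1 = 12·3 = 36 ≡ 10 = α_err ✓ (single-error assumption holds).
Step 4: error magnitude e = S_0/v_5 = S_0·∏_{j≠5}(α_5 − α_j) = 10·2 = 20 ≡ 7 (mod 13).
Step 5: correct position 5: c_5 = r_5 − e = 0 − 7 ≡ 6 (mod 13). Hence c = [3, 10, 2, 8, 6].
  Check: interpolating c through the α_i gives m(x) = 5 + 4·x (degree < 2) with m(α_i) = c_i for every i, so c is indeed a codeword.


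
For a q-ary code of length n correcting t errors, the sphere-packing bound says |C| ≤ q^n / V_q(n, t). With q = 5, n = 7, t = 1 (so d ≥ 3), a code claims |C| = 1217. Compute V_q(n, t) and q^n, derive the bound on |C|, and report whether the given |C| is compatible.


V_q(n, t) = 29, q^n = 78125, Hamming bound = 2693, |C| = 1217 ≤ bound (satisfied).

Step 1: Compute V_q(n, t) = Σ_{j=0}^1 C(n, j) (q−1)^j.
  j = 0: C(7,0)·(4)^0 = 1·1 = 1.
  j = 1: C(7,1)·(4)^1 = 7·4 = 28.
  V_q(n, t) = 1 + 28 = 29.
Step 2: q^n = 5^7 = 78125.
Step 3: Hamming bound ⌊q^n / V_q(n,t)⌋ = ⌊78125/29⌋ = 2693.
Step 4: Compare |C| = 1217 to 2693: satisfied.
The claimed |C| lies below the Hamming bound.


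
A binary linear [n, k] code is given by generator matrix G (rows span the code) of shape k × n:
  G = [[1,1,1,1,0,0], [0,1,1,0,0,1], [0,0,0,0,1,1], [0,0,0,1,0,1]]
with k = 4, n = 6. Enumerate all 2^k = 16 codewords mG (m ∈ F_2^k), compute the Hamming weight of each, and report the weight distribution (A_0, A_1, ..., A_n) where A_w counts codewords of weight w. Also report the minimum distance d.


Weight distribution: A_0 = 1, A_1 = 1, A_2 = 3, A_3 = 6, A_4 = 3, A_5 = 1, A_6 = 1. Minimum distance d = 1.

Enumerate all 2^4 = 16 messages m ∈ F_2^4.
For each, compute codeword c = mG in F_2^6, then tally its weight.
  m = 0000 → c = 000000, weight = 0.
  m = 1000 → c = 111100, weight = 4.
  m = 0100 → c = 011001, weight = 3.
  m = 1100 → c = 100101, weight = 3.
  m = 0010 → c = 000011, weight = 2.
  m = 1010 → c = 111111, weight = 6.
  m = 0110 → c = 011010, weight = 3.
  m = 1110 → c = 100110, weight = 3.
  m = 0001 → c = 000101, weight = 2.
  m = 1001 → c = 111001, weight = 4.
  m = 0101 → c = 011100, weight = 3.
  m = 1101 → c = 100000, weight = 1.
  m = 0011 → c = 000110, weight = 2.
  m = 1011 → c = 111010, weight = 4.
  m = 0111 → c = 011111, weight = 5.
  m = 1111 → c = 100011, weight = 3.
Tally weights:
  weight 0: 1 codewords.
  weight 1: 1 codewords.
  weight 2: 3 codewords.
  weight 3: 6 codewords.
  weight 4: 3 codewords.
  weight 5: 1 codewords.
  weight 6: 1 codewords.
Minimum distance d = smallest w > 0 with A_w > 0 = 1.
Sanity: Σ A_w = 16 = 2^4 = 16 ✓.


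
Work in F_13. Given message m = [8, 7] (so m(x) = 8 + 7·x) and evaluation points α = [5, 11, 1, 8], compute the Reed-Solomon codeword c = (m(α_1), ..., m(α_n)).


c = [4, 7, 2, 12]

Message polynomial: m(x) = 8 + 7·x (mod 13).
For each evaluation point α_i, compute m(α_i) mod 13:
  α_1 = 5: Horner steps 7 → 4, so m(5) = 4.
  α_2 = 11: Horner steps 7 → 7, so m(11) = 7.
  α_3 = 1: Horner steps 7 → 2, so m(1) = 2.
  α_4 = 8: Horner steps 7 → 12, so m(8) = 12.
Codeword c = [4, 7, 2, 12] ∈ F_13^4.


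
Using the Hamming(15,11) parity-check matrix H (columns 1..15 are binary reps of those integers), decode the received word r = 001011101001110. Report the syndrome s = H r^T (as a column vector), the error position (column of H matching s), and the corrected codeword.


s = (0, 0, 0, 1)^T, error position = 1, corrected codeword c = 101011101001110

Compute s = H r^T mod 2 one row at a time:
  s_1 = 0 + 1 + 0 + 0 + 1 + 1 + 1 + 0 = 4 ≡ 0 (mod 2).
  s_2 = 0 + 1 + 1 + 1 + 1 + 1 + 1 + 0 = 6 ≡ 0 (mod 2).
  s_3 = 0 + 1 + 1 + 1 + 0 + 0 + 1 + 0 = 4 ≡ 0 (mod 2).
  s_4 = 0 + 1 + 1 + 1 + 1 + 0 + 1 + 0 = 5 ≡ 1 (mod 2).
s = (0, 0, 0, 1)^T — this equals column 1 of H (binary 0001), so error is at position 1.
Correct: flip bit 1 of r = 001011101001110 to get c = 101011101001110.


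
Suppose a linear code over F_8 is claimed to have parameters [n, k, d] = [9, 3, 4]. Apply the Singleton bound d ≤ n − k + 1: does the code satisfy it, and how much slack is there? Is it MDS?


Singleton RHS = n − k + 1 = 7, slack = 3, bound satisfied, not MDS.

Singleton bound: d ≤ n − k + 1.
Here n = 9, k = 3, so n − k + 1 = 7.
Given d = 4, check d ≤ 7: YES.
Slack = (n − k + 1) − d = 3.
The code is NOT MDS (slack = 3 > 0).
Description: the claimed parameters are [9, 3, 4]_8; such a code would be non-MDS.


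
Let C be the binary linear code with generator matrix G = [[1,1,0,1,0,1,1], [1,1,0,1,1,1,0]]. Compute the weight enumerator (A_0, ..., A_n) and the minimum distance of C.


Weight distribution: A_0 = 1, A_2 = 1, A_5 = 2. Minimum distance d = 2.

Enumerate all 2^2 = 4 messages m ∈ F_2^2.
For each, compute codeword c = mG in F_2^7, then tally its weight.
  m = 00 → c = 0000000, weight = 0.
  m = 10 → c = 1101011, weight = 5.
  m = 01 → c = 1101110, weight = 5.
  m = 11 → c = 0000101, weight = 2.
Tally weights:
  weight 0: 1 codewords.
  weight 2: 1 codewords.
  weight 5: 2 codewords.
Minimum distance d = smallest w > 0 with A_w > 0 = 2.
Sanity: Σ A_w = 4 = 2^2 = 4 ✓.


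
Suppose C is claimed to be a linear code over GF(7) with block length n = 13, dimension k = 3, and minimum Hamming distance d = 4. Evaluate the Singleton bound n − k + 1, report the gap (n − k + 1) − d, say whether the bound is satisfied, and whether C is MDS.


Singleton RHS = n − k + 1 = 11, slack = 7, bound satisfied, not MDS.

Singleton bound: d ≤ n − k + 1.
Here n = 13, k = 3, so n − k + 1 = 11.
Given d = 4, check d ≤ 11: YES.
Slack = (n − k + 1) − d = 7.
The code is NOT MDS (slack = 7 > 0).
Description: the claimed parameters are [13, 3, 4]_7; such a code would be non-MDS.


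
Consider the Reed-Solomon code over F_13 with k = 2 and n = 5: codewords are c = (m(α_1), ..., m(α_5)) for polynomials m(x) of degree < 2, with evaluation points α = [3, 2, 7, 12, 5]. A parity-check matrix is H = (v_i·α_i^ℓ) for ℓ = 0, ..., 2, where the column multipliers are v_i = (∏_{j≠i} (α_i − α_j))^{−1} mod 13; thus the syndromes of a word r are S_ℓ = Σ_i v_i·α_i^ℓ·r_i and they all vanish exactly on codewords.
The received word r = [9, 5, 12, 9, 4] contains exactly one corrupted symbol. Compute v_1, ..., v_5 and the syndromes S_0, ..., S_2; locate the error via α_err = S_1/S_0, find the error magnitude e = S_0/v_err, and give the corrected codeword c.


S = (4, 9, 4), error at position 4, error magnitude e = 3, c = [9, 5, 12, 6, 4].

Step 1: column multipliers v_i = (∏_{j≠i}(α_i − α_j))^{−1} mod 13.
  i = 1 (α = 3): (3−2)(3−7)(3−12)(3−5) = 1·(−4)·(−9)·(−2) = −72 ≡ 6, so v_1 = 6^{−1} = 11 (mod 13).
  i = 2 (α = 2): (2−3)(2−7)(2−12)(2−5) = (−1)·(−5)·(−10)·(−3) = 150 ≡ 7, so v_2 = 7^{−1} = 2 (mod 13).
  i = 3 (α = 7): (7−3)(7−2)(7−12)(7−5) = 4·5·(−5)·2 = −200 ≡ 8, so v_3 = 8^{−1} = 5 (mod 13).
  i = 4 (α = 12): (12−3)(12−2)(12−7)(12−5) = 9·10·5·7 = 3150 ≡ 4, so v_4 = 4^{−1} = 10 (mod 13).
  i = 5 (α = 5): (5−3)(5−2)(5−7)(5−12) = 2·3·(−2)·(−7) = 84 ≡ 6, so v_5 = 6^{−1} = 11 (mod 13).
  v = [11, 2, 5, 10, 11].
Step 2: syndromes of r = [9, 5, 12, 9, 4] (all sums mod 13).
  S_0 = Σ v_i r_i = 11·9 + 2·5 + 5·12 + 10·9 + 11·4 = 303 ≡ 4.
  S_1 = Σ v_i α_i r_i = 11·3·9 + 2·2·5 + 5·7·12 + 10·12·9 + 11·5·4 = 2037 ≡ 9.
  α_i^2 mod 13 = [9, 4, 10, 1, 12].
  S_2 = Σ v_i α_i^2 r_i = 11·9·9 + 2·4·5 + 5·10·12 + 10·1·9 + 11·12·4 = 2149 ≡ 4.
  S = (4, 9, 4) ≠ 0, so r is not a codeword (an error is present).
Step 3: locate the error. For a single error e at position i, S_ℓ = v_i·e·α_i^ℓ, so α_err = S_1/S_0.
  S_0^{−1} = 4^{−1} = 10 (mod 13), so α_err = 9·10 = 90 ≡ 12 = α_4. Error position i = 4.
  Consistency check: S_2/S_1 = 4·3 = 12 ≡ 12 = α_err ✓ (single-error assumption holds).
Step 4: error magnitude e = S_0/v_4 = S_0·∏_{j≠4}(α_4 − α_j) = 4·4 = 16 ≡ 3 (mod 13).
Step 5: correct position 4: c_4 = r_4 − e = 9 − 3 ≡ 6 (mod 13). Hence c = [9, 5, 12, 6, 4].
  Check: interpolating c through the α_i gives m(x) = 10 + 4·x (degree < 2) with m(α_i) = c_i for every i, so c is indeed a codeword.


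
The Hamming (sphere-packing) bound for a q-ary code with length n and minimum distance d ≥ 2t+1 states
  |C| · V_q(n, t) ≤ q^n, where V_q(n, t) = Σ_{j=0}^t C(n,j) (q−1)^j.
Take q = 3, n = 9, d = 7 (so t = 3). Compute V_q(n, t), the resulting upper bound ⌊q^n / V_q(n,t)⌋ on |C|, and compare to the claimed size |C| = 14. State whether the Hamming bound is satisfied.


V_q(n, t) = 835, q^n = 19683, Hamming bound = 23, |C| = 14 ≤ bound (satisfied).

Step 1: Compute V_q(n, t) = Σ_{j=0}^3 C(n, j) (q−1)^j.
  j = 0: C(9,0)·(2)^0 = 1·1 = 1.
  j = 1: C(9,1)·(2)^1 = 9·2 = 18.
  j = 2: C(9,2)·(2)^2 = 36·4 = 144.
  j = 3: C(9,3)·(2)^3 = 84·8 = 672.
  V_q(n, t) = 1 + 18 + 144 + 672 = 835.
Step 2: q^n = 3^9 = 19683.
Step 3: Hamming bound ⌊q^n / V_q(n,t)⌋ = ⌊19683/835⌋ = 23.
Step 4: Compare |C| = 14 to 23: satisfied.
The claimed |C| lies below the Hamming bound.


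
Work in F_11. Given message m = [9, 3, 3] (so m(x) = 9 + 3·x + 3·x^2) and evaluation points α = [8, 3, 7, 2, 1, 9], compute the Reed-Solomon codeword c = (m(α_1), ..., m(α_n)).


c = [5, 1, 1, 5, 4, 4]

Message polynomial: m(x) = 9 + 3·x + 3·x^2 (mod 11).
For each evaluation point α_i, compute m(α_i) mod 11:
  α_1 = 8: Horner steps 3 → 5 → 5, so m(8) = 5.
  α_2 = 3: Horner steps 3 → 1 → 1, so m(3) = 1.
  α_3 = 7: Horner steps 3 → 2 → 1, so m(7) = 1.
  α_4 = 2: Horner steps 3 → 9 → 5, so m(2) = 5.
  α_5 = 1: Horner steps 3 → 6 → 4, so m(1) = 4.
  α_6 = 9: Horner steps 3 → 8 → 4, so m(9) = 4.
Codeword c = [5, 1, 1, 5, 4, 4] ∈ F_11^6.


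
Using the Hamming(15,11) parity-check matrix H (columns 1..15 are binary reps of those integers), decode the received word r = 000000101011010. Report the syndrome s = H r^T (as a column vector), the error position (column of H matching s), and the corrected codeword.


s = (0, 1, 1, 1)^T, error position = 7, corrected codeword c = 000000001011010

Compute s = H r^T mod 2 one row at a time:
  s_1 = 0 + 1 + 0 + 1 + 1 + 0 + 1 + 0 = 4 ≡ 0 (mod 2).
  s_2 = 0 + 0 + 0 + 1 + 1 + 0 + 1 + 0 = 3 ≡ 1 (mod 2).
  s_3 = 0 + 0 + 0 + 1 + 0 + 1 + 1 + 0 = 3 ≡ 1 (mod 2).
  s_4 = 0 + 0 + 0 + 1 + 1 + 1 + 0 + 0 = 3 ≡ 1 (mod 2).
s = (0, 1, 1, 1)^T — this equals column 7 of H (binary 0111), so error is at position 7.
Correct: flip bit 7 of r = 000000101011010 to get c = 000000001011010.


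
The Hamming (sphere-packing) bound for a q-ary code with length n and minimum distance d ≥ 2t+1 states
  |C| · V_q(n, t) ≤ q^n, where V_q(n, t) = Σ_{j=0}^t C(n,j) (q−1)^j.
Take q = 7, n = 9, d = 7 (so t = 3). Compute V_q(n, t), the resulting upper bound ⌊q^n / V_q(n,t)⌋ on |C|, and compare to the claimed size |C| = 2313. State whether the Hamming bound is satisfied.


V_q(n, t) = 19495, q^n = 40353607, Hamming bound = 2069, |C| = 2313 > bound (violated).

Step 1: Compute V_q(n, t) = Σ_{j=0}^3 C(n, j) (q−1)^j.
  j = 0: C(9,0)·(6)^0 = 1·1 = 1.
  j = 1: C(9,1)·(6)^1 = 9·6 = 54.
  j = 2: C(9,2)·(6)^2 = 36·36 = 1296.
  j = 3: C(9,3)·(6)^3 = 84·216 = 18144.
  V_q(n, t) = 1 + 54 + 1296 + 18144 = 19495.
Step 2: q^n = 7^9 = 40353607.
Step 3: Hamming bound ⌊q^n / V_q(n,t)⌋ = ⌊40353607/19495⌋ = 2069.
Step 4: Compare |C| = 2313 to 2069: violated.
The claimed |C| lies above the Hamming bound, so no 7-ary code of length 9 with d ≥ 7 can have 2313 codewords.


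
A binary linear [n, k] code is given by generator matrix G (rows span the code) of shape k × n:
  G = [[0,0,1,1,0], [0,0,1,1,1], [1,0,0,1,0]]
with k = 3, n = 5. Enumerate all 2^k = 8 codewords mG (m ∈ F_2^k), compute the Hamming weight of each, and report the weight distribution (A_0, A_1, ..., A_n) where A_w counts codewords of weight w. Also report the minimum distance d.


Weight distribution: A_0 = 1, A_1 = 1, A_2 = 3, A_3 = 3. Minimum distance d = 1.

Enumerate all 2^3 = 8 messages m ∈ F_2^3.
For each, compute codeword c = mG in F_2^5, then tally its weight.
  m = 000 → c = 00000, weight = 0.
  m = 100 → c = 00110, weight = 2.
  m = 010 → c = 00111, weight = 3.
  m = 110 → c = 00001, weight = 1.
  m = 001 → c = 10010, weight = 2.
  m = 101 → c = 10100, weight = 2.
  m = 011 → c = 10101, weight = 3.
  m = 111 → c = 10011, weight = 3.
Tally weights:
  weight 0: 1 codewords.
  weight 1: 1 codewords.
  weight 2: 3 codewords.
  weight 3: 3 codewords.
Minimum distance d = smallest w > 0 with A_w > 0 = 1.
Sanity: Σ A_w = 8 = 2^3 = 8 ✓.


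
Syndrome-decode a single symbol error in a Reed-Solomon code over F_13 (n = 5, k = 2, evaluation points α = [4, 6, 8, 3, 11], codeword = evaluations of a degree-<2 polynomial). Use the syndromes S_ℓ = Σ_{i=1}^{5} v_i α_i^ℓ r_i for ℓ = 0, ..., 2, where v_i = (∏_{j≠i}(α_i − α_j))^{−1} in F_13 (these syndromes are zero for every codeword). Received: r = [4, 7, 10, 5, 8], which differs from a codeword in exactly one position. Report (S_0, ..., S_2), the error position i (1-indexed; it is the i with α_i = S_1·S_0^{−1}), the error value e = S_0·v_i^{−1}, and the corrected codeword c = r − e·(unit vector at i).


S = (3, 9, 1), error at position 4, error magnitude e = 9, c = [4, 7, 10, 9, 8].

Step 1: column multipliers v_i = (∏_{j≠i}(α_i − α_j))^{−1} mod 13.
  i = 1 (α = 4): (4−6)(4−8)(4−3)(4−11) = (−2)·(−4)·1·(−7) = −56 ≡ 9, so v_1 = 9^{−1} = 3 (mod 13).
  i = 2 (α = 6): (6−4)(6−8)(6−3)(6−11) = 2·(−2)·3·(−5) = 60 ≡ 8, so v_2 = 8^{−1} = 5 (mod 13).
  i = 3 (α = 8): (8−4)(8−6)(8−3)(8−11) = 4·2·5·(−3) = −120 ≡ 10, so v_3 = 10^{−1} = 4 (mod 13).
  i = 4 (α = 3): (3−4)(3−6)(3−8)(3−11) = (−1)·(−3)·(−5)·(−8) = 120 ≡ 3, so v_4 = 3^{−1} = 9 (mod 13).
  i = 5 (α = 11): (11−4)(11−6)(11−8)(11−3) = 7·5·3·8 = 840 ≡ 8, so v_5 = 8^{−1} = 5 (mod 13).
  v = [3, 5, 4, 9, 5].
Step 2: syndromes of r = [4, 7, 10, 5, 8] (all sums mod 13).
  S_0 = Σ v_i r_i = 3·4 + 5·7 + 4·10 + 9·5 + 5·8 = 172 ≡ 3.
  S_1 = Σ v_i α_i r_i = 3·4·4 + 5·6·7 + 4·8·10 + 9·3·5 + 5·11·8 = 1153 ≡ 9.
  α_i^2 mod 13 = [3, 10, 12, 9, 4].
  S_2 = Σ v_i α_i^2 r_i = 3·3·4 + 5·10·7 + 4·12·10 + 9·9·5 + 5·4·8 = 1431 ≡ 1.
  S = (3, 9, 1) ≠ 0, so r is not a codeword (an error is present).
Step 3: locate the error. For a single error e at position i, S_ℓ = v_i·e·α_i^ℓ, so α_err = S_1/S_0.
  S_0^{−1} = 3^{−1} = 9 (mod 13), so α_err = 9·9 = 81 ≡ 3 = α_4. Error position i = 4.
  Consistency check: S_2/S_1 = 1·3 = 3 ≡ 3 = α_err ✓ (single-error assumption holds).
Step 4: error magnitude e = S_0/v_4 = S_0·∏_{j≠4}(α_4 − α_j) = 3·3 = 9 ≡ 9 (mod 13).
Step 5: correct position 4: c_4 = r_4 − e = 5 − 9 ≡ 9 (mod 13). Hence c = [4, 7, 10, 9, 8].
  Check: interpolating c through the α_i gives m(x) = 11 + 8·x (degree < 2) with m(α_i) = c_i for every i, so c is indeed a codeword.


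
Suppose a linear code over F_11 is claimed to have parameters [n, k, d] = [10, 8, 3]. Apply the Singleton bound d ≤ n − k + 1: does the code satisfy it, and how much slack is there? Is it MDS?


Singleton RHS = n − k + 1 = 3, slack = 0, bound satisfied, MDS.

Singleton bound: d ≤ n − k + 1.
Here n = 10, k = 8, so n − k + 1 = 3.
Given d = 3, check d ≤ 3: YES.
Slack = (n − k + 1) − d = 0.
The code is MDS (slack = 0).
Description: the claimed parameters are [10, 8, 3]_11; such a code would be MDS (meets Singleton bound).


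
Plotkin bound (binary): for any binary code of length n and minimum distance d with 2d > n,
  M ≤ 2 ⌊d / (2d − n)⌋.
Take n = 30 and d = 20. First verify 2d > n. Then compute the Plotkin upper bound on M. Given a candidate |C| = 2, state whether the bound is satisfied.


Plotkin bound M ≤ 4; given |C| = 2 ≤ bound (satisfied).

Check applicability: 2d = 40, n = 30.
2d − n = 10 > 0, so Plotkin applies.
Compute d/(2d−n) = 20/10 ≈ 2.0000.
⌊d/(2d−n)⌋ = 2.
Plotkin bound: M ≤ 2·2 = 4.
Given |C| = 2, check: satisfied.
This |C| is below the Plotkin bound.


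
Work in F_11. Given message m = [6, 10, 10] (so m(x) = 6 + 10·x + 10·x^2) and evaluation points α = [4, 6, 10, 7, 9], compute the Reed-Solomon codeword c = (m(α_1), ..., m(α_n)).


c = [8, 8, 6, 5, 4]

Message polynomial: m(x) = 6 + 10·x + 10·x^2 (mod 11).
For each evaluation point α_i, compute m(α_i) mod 11:
  α_1 = 4: Horner steps 10 → 6 → 8, so m(4) = 8.
  α_2 = 6: Horner steps 10 → 4 → 8, so m(6) = 8.
  α_3 = 10: Horner steps 10 → 0 → 6, so m(10) = 6.
  α_4 = 7: Horner steps 10 → 3 → 5, so m(7) = 5.
  α_5 = 9: Horner steps 10 → 1 → 4, so m(9) = 4.
Codeword c = [8, 8, 6, 5, 4] ∈ F_11^5.


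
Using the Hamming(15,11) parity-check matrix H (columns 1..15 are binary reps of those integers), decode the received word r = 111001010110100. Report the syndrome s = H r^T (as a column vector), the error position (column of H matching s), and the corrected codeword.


s = (0, 0, 1, 0)^T, error position = 2, corrected codeword c = 101001010110100

Compute s = H r^T mod 2 one row at a time:
  s_1 = 1 + 0 + 1 + 1 + 0 + 1 + 0 + 0 = 4 ≡ 0 (mod 2).
  s_2 = 0 + 0 + 1 + 0 + 0 + 1 + 0 + 0 = 2 ≡ 0 (mod 2).
  s_3 = 1 + 1 + 1 + 0 + 1 + 1 + 0 + 0 = 5 ≡ 1 (mod 2).
  s_4 = 1 + 1 + 0 + 0 + 0 + 1 + 1 + 0 = 4 ≡ 0 (mod 2).
s = (0, 0, 1, 0)^T — this equals column 2 of H (binary 0010), so error is at position 2.
Correct: flip bit 2 of r = 111001010110100 to get c = 101001010110100.


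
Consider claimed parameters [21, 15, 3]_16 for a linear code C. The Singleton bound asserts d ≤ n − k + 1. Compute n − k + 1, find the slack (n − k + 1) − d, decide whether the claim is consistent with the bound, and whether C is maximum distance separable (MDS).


Singleton RHS = n − k + 1 = 7, slack = 4, bound satisfied, not MDS.

Singleton bound: d ≤ n − k + 1.
Here n = 21, k = 15, so n − k + 1 = 7.
Given d = 3, check d ≤ 7: YES.
Slack = (n − k + 1) − d = 4.
The code is NOT MDS (slack = 4 > 0).
Description: the claimed parameters are [21, 15, 3]_16; such a code would be non-MDS.


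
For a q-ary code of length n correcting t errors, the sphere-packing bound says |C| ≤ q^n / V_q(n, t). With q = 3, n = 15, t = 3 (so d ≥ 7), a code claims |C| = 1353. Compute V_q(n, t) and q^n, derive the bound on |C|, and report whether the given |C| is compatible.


V_q(n, t) = 4091, q^n = 14348907, Hamming bound = 3507, |C| = 1353 ≤ bound (satisfied).

Step 1: Compute V_q(n, t) = Σ_{j=0}^3 C(n, j) (q−1)^j.
  j = 0: C(15,0)·(2)^0 = 1·1 = 1.
  j = 1: C(15,1)·(2)^1 = 15·2 = 30.
  j = 2: C(15,2)·(2)^2 = 105·4 = 420.
  j = 3: C(15,3)·(2)^3 = 455·8 = 3640.
  V_q(n, t) = 1 + 30 + 420 + 3640 = 4091.
Step 2: q^n = 3^15 = 14348907.
Step 3: Hamming bound ⌊q^n / V_q(n,t)⌋ = ⌊14348907/4091⌋ = 3507.
Step 4: Compare |C| = 1353 to 3507: satisfied.
The claimed |C| lies below the Hamming bound.


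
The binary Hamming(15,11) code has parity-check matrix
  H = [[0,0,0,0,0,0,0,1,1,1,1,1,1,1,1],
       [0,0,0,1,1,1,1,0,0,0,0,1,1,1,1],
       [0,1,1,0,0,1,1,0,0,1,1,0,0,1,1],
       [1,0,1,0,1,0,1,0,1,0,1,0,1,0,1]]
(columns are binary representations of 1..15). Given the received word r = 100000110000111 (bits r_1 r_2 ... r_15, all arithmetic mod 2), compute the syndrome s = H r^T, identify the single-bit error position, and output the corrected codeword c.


s = (0, 0, 1, 0)^T, error position = 2, corrected codeword c = 110000110000111

Compute s = H r^T mod 2 one row at a time:
  s_1 = 1 + 0 + 0 + 0 + 0 + 1 + 1 + 1 = 4 ≡ 0 (mod 2).
  s_2 = 0 + 0 + 0 + 1 + 0 + 1 + 1 + 1 = 4 ≡ 0 (mod 2).
  s_3 = 0 + 0 + 0 + 1 + 0 + 0 + 1 + 1 = 3 ≡ 1 (mod 2).
  s_4 = 1 + 0 + 0 + 1 + 0 + 0 + 1 + 1 = 4 ≡ 0 (mod 2).
s = (0, 0, 1, 0)^T — this equals column 2 of H (binary 0010), so error is at position 2.
Correct: flip bit 2 of r = 100000110000111 to get c = 110000110000111.


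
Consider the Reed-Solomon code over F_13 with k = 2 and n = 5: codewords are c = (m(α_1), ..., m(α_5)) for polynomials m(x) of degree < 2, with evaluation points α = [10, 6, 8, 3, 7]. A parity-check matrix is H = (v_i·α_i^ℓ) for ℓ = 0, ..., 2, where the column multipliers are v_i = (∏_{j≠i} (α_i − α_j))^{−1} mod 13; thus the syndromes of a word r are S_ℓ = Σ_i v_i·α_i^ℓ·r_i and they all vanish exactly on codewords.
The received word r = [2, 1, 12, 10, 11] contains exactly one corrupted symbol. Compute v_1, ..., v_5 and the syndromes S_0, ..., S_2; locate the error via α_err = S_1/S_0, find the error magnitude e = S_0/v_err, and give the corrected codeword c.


S = (5, 1, 8), error at position 3, error magnitude e = 4, c = [2, 1, 8, 10, 11].

Step 1: column multipliers v_i = (∏_{j≠i}(α_i − α_j))^{−1} mod 13.
  i = 1 (α = 10): (10−6)(10−8)(10−3)(10−7) = 4·2·7·3 = 168 ≡ 12, so v_1 = 12^{−1} = 12 (mod 13).
  i = 2 (α = 6): (6−10)(6−8)(6−3)(6−7) = (−4)·(−2)·3·(−1) = −24 ≡ 2, so v_2 = 2^{−1} = 7 (mod 13).
  i = 3 (α = 8): (8−10)(8−6)(8−3)(8−7) = (−2)·2·5·1 = −20 ≡ 6, so v_3 = 6^{−1} = 11 (mod 13).
  i = 4 (α = 3): (3−10)(3−6)(3−8)(3−7) = (−7)·(−3)·(−5)·(−4) = 420 ≡ 4, so v_4 = 4^{−1} = 10 (mod 13).
  i = 5 (α = 7): (7−10)(7−6)(7−8)(7−3) = (−3)·1·(−1)·4 = 12 ≡ 12, so v_5 = 12^{−1} = 12 (mod 13).
  v = [12, 7, 11, 10, 12].
Step 2: syndromes of r = [2, 1, 12, 10, 11] (all sums mod 13).
  S_0 = Σ v_i r_i = 12·2 + 7·1 + 11·12 + 10·10 + 12·11 = 395 ≡ 5.
  S_1 = Σ v_i α_i r_i = 12·10·2 + 7·6·1 + 11·8·12 + 10·3·10 + 12·7·11 = 2562 ≡ 1.
  α_i^2 mod 13 = [9, 10, 12, 9, 10].
  S_2 = Σ v_i α_i^2 r_i = 12·9·2 + 7·10·1 + 11·12·12 + 10·9·10 + 12·10·11 = 4090 ≡ 8.
  S = (5, 1, 8) ≠ 0, so r is not a codeword (an error is present).
Step 3: locate the error. For a single error e at position i, S_ℓ = v_i·e·α_i^ℓ, so α_err = S_1/S_0.
  S_0^{−1} = 5^{−1} = 8 (mod 13), so α_err = 1·8 = 8 ≡ 8 = α_3. Error position i = 3.
  Consistency check: S_2/S_1 = 8·1 = 8 ≡ 8 = α_err ✓ (single-error assumption holds).
Step 4: error magnitude e = S_0/v_3 = S_0·∏_{j≠3}(α_3 − α_j) = 5·6 = 30 ≡ 4 (mod 13).
Step 5: correct position 3: c_3 = r_3 − e = 12 − 4 ≡ 8 (mod 13). Hence c = [2, 1, 8, 10, 11].
  Check: interpolating c through the α_i gives m(x) = 6 + 10·x (degree < 2) with m(α_i) = c_i for every i, so c is indeed a codeword.


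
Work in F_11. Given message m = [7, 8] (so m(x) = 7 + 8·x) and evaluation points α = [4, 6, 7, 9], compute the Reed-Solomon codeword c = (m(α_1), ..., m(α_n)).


c = [6, 0, 8, 2]

Message polynomial: m(x) = 7 + 8·x (mod 11).
For each evaluation point α_i, compute m(α_i) mod 11:
  α_1 = 4: Horner steps 8 → 6, so m(4) = 6.
  α_2 = 6: Horner steps 8 → 0, so m(6) = 0.
  α_3 = 7: Horner steps 8 → 8, so m(7) = 8.
  α_4 = 9: Horner steps 8 → 2, so m(9) = 2.
Codeword c = [6, 0, 8, 2] ∈ F_11^4.


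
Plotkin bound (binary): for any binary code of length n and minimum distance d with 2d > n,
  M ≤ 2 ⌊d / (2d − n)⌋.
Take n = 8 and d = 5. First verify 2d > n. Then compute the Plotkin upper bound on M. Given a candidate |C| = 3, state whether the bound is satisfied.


Plotkin bound M ≤ 4; given |C| = 3 ≤ bound (satisfied).

Check applicability: 2d = 10, n = 8.
2d − n = 2 > 0, so Plotkin applies.
Compute d/(2d−n) = 5/2 ≈ 2.5000.
⌊d/(2d−n)⌋ = 2.
Plotkin bound: M ≤ 2·2 = 4.
Given |C| = 3, check: satisfied.
This |C| is below the Plotkin bound.


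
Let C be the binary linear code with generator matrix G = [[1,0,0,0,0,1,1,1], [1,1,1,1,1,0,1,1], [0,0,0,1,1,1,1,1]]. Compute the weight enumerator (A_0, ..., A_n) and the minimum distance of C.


Weight distribution: A_0 = 1, A_3 = 1, A_4 = 3, A_5 = 2, A_7 = 1. Minimum distance d = 3.

Enumerate all 2^3 = 8 messages m ∈ F_2^3.
For each, compute codeword c = mG in F_2^8, then tally its weight.
  m = 000 → c = 00000000, weight = 0.
  m = 100 → c = 10000111, weight = 4.
  m = 010 → c = 11111011, weight = 7.
  m = 110 → c = 01111100, weight = 5.
  m = 001 → c = 00011111, weight = 5.
  m = 101 → c = 10011000, weight = 3.
  m = 011 → c = 11100100, weight = 4.
  m = 111 → c = 01100011, weight = 4.
Tally weights:
  weight 0: 1 codewords.
  weight 3: 1 codewords.
  weight 4: 3 codewords.
  weight 5: 2 codewords.
  weight 7: 1 codewords.
Minimum distance d = smallest w > 0 with A_w > 0 = 3.
Sanity: Σ A_w = 8 = 2^3 = 8 ✓.


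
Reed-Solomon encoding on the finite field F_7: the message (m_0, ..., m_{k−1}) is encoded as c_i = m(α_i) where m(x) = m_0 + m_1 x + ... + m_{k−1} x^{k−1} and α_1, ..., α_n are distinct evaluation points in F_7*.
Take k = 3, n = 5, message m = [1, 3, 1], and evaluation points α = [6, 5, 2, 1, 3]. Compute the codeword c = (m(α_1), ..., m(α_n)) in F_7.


c = [6, 6, 4, 5, 5]

Message polynomial: m(x) = 1 + 3·x + 1·x^2 (mod 7).
For each evaluation point α_i, compute m(α_i) mod 7:
  α_1 = 6: Horner steps 1 → 2 → 6, so m(6) = 6.
  α_2 = 5: Horner steps 1 → 1 → 6, so m(5) = 6.
  α_3 = 2: Horner steps 1 → 5 → 4, so m(2) = 4.
  α_4 = 1: Horner steps 1 → 4 → 5, so m(1) = 5.
  α_5 = 3: Horner steps 1 → 6 → 5, so m(3) = 5.
Codeword c = [6, 6, 4, 5, 5] ∈ F_7^5.


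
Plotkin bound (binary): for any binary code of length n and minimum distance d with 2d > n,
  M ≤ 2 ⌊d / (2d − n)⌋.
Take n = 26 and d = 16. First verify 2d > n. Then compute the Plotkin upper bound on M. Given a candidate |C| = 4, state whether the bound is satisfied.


Plotkin bound M ≤ 4; given |C| = 4 ≤ bound (satisfied).

Check applicability: 2d = 32, n = 26.
2d − n = 6 > 0, so Plotkin applies.
Compute d/(2d−n) = 16/6 ≈ 2.6667.
⌊d/(2d−n)⌋ = 2.
Plotkin bound: M ≤ 2·2 = 4.
Given |C| = 4, check: satisfied.
This |C| is at the Plotkin bound.


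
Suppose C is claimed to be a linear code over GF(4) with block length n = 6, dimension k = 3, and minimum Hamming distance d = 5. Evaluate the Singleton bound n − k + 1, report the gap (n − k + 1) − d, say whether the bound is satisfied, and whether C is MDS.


Singleton RHS = n − k + 1 = 4, slack = -1, bound violated (no such code; not MDS).

Singleton bound: d ≤ n − k + 1.
Here n = 6, k = 3, so n − k + 1 = 4.
Given d = 5, check d ≤ 4: NO.
Slack = (n − k + 1) − d = -1.
The slack is negative: d = 5 exceeds n − k + 1 = 4 by 1, so the Singleton bound is violated and no linear [6, 3, 5]_4 code can exist. In particular it is not MDS (MDS requires d = n − k + 1 exactly).
Description: the claimed parameters are [6, 3, 5]_4; such a code would be impossible (violates the Singleton bound).
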